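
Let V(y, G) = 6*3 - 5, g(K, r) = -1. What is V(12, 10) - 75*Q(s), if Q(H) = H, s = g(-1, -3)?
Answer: 88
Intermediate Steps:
V(y, G) = 13 (V(y, G) = 18 - 5 = 13)
s = -1
V(12, 10) - 75*Q(s) = 13 - 75*(-1) = 13 + 75 = 88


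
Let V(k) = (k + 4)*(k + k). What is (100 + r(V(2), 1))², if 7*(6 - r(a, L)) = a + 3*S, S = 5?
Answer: 494209/49 ≈ 10086.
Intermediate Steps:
V(k) = 2*k*(4 + k) (V(k) = (4 + k)*(2*k) = 2*k*(4 + k))
r(a, L) = 27/7 - a/7 (r(a, L) = 6 - (a + 3*5)/7 = 6 - (a + 15)/7 = 6 - (15 + a)/7 = 6 + (-15/7 - a/7) = 27/7 - a/7)
(100 + r(V(2), 1))² = (100 + (27/7 - 2*2*(4 + 2)/7))² = (100 + (27/7 - 2*2*6/7))² = (100 + (27/7 - ⅐*24))² = (100 + (27/7 - 24/7))² = (100 + 3/7)² = (703/7)² = 494209/49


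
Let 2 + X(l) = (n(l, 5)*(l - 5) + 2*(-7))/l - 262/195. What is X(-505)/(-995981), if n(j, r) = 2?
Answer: 25526/19615845795 ≈ 1.3013e-6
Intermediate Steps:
X(l) = -652/195 + (-24 + 2*l)/l (X(l) = -2 + ((2*(l - 5) + 2*(-7))/l - 262/195) = -2 + ((2*(-5 + l) - 14)/l - 262*1/195) = -2 + (((-10 + 2*l) - 14)/l - 262/195) = -2 + ((-24 + 2*l)/l - 262/195) = -2 + (-262/195 + (-24 + 2*l)/l) = -652/195 + (-24 + 2*l)/l)
X(-505)/(-995981) = (-262/195 - 24/(-505))/(-995981) = (-262/195 - 24*(-1/505))*(-1/995981) = (-262/195 + 24/505)*(-1/995981) = -25526/19695*(-1/995981) = 25526/19615845795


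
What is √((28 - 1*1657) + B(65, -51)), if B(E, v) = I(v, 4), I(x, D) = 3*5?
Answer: I*√1614 ≈ 40.175*I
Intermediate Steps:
I(x, D) = 15
B(E, v) = 15
√((28 - 1*1657) + B(65, -51)) = √((28 - 1*1657) + 15) = √((28 - 1657) + 15) = √(-1629 + 15) = √(-1614) = I*√1614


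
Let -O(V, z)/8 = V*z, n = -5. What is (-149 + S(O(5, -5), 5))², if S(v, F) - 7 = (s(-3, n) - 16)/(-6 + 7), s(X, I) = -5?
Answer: 26569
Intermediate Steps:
O(V, z) = -8*V*z
S(v, F) = -14 (S(v, F) = 7 + (-5 - 16)/(-6 + 7) = 7 - 21/1 = 7 - 21*1 = 7 - 21 = -14)
(-149 + S(O(5, -5), 5))² = (-149 - 14)² = (-163)² = 26569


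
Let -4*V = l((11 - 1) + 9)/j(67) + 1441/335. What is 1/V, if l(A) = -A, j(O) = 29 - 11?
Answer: -24120/19573 ≈ -1.2323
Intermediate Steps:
j(O) = 18
V = -19573/24120 (V = -(-((11 - 1) + 9)/18 + 1441/335)/4 = -(-(10 + 9)*(1/18) + 1441*(1/335))/4 = -(-1*19*(1/18) + 1441/335)/4 = -(-19*1/18 + 1441/335)/4 = -(-19/18 + 1441/335)/4 = -¼*19573/6030 = -19573/24120 ≈ -0.81148)
1/V = 1/(-19573/24120) = -24120/19573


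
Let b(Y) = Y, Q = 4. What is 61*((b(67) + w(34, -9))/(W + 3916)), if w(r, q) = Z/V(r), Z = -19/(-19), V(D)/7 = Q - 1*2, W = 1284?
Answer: 57279/72800 ≈ 0.78680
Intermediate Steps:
V(D) = 14 (V(D) = 7*(4 - 1*2) = 7*(4 - 2) = 7*2 = 14)
Z = 1 (Z = -19*(-1/19) = 1)
w(r, q) = 1/14
61*((b(67) + w(34, -9))/(W + 3916)) = 61*((67 + 1/14)/(1284 + 3916)) = 61*((939/14)/5200) = 61*((939/14)*(1/5200)) = 61*(939/72800) = 57279/72800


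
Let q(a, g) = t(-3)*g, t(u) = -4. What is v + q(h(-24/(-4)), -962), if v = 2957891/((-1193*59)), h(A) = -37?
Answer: 267891285/70387 ≈ 3806.0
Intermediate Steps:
q(a, g) = -4*g
v = -2957891/70387 (v = 2957891/(-70387) = 2957891*(-1/70387) = -2957891/70387 ≈ -42.023)
v + q(h(-24/(-4)), -962) = -2957891/70387 - 4*(-962) = -2957891/70387 + 3848 = 267891285/70387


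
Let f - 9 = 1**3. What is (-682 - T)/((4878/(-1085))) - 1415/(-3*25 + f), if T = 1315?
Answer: 29548159/63414 ≈ 465.96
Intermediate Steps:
f = 10 (f = 9 + 1**3 = 9 + 1 = 10)
(-682 - T)/((4878/(-1085))) - 1415/(-3*25 + f) = (-682 - 1*1315)/((4878/(-1085))) - 1415/(-3*25 + 10) = (-682 - 1315)/((4878*(-1/1085))) - 1415/(-75 + 10) = -1997/(-4878/1085) - 1415/(-65) = -1997*(-1085/4878) - 1415*(-1/65) = 2166745/4878 + 283/13 = 29548159/63414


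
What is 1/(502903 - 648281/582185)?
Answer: 582185/292781934774 ≈ 1.9885e-6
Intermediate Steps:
1/(502903 - 648281/582185) = 1/(292781934774/582185) = 582185/292781934774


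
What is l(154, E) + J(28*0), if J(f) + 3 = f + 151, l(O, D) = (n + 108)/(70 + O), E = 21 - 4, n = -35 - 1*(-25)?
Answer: 2375/16 ≈ 148.44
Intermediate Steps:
n = -10 (n = -35 + 25 = -10)
E = 17
l(O, D) = 98/(70 + O) (l(O, D) = (-10 + 108)/(70 + O) = 98/(70 + O))
J(f) = 148 + f (J(f) = -3 + (f + 151) = -3 + (151 + f) = 148 + f)
l(154, E) + J(28*0) = 98/(70 + 154) + (148 + 28*0) = 98/224 + (148 + 0) = 98*(1/224) + 148 = 7/16 + 148 = 2375/16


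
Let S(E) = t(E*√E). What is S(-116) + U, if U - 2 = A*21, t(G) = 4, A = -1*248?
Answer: -5202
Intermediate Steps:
A = -248
S(E) = 4
U = -5206 (U = 2 - 248*21 = 2 - 5208 = -5206)
S(-116) + U = 4 - 5206 = -5202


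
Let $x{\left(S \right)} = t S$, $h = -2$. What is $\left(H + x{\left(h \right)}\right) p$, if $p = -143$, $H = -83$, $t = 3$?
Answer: $12727$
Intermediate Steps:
$x{\left(S \right)} = 3 S$
$\left(H + x{\left(h \right)}\right) p = \left(-83 + 3 \left(-2\right)\right) \left(-143\right) = \left(-83 - 6\right) \left(-143\right) = \left(-89\right) \left(-143\right) = 12727$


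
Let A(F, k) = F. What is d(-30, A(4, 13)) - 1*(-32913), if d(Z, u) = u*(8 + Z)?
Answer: 32825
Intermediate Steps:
d(-30, A(4, 13)) - 1*(-32913) = 4*(8 - 30) - 1*(-32913) = 4*(-22) + 32913 = -88 + 32913 = 32825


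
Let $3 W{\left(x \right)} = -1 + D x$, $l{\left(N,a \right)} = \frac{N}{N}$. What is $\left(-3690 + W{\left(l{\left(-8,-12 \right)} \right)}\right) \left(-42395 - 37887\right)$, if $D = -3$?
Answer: $\frac{889042868}{3} \approx 2.9635 \cdot 10^{8}$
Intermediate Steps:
$l{\left(N,a \right)} = 1$
$W{\left(x \right)} = - \frac{1}{3} - x$ ($W{\left(x \right)} = \frac{-1 - 3 x}{3} = - \frac{1}{3} - x$)
$\left(-3690 + W{\left(l{\left(-8,-12 \right)} \right)}\right) \left(-42395 - 37887\right) = \left(-3690 - \frac{4}{3}\right) \left(-42395 - 37887\right) = \left(-3690 - \frac{4}{3}\right) \left(-80282\right) = \left(- \frac{11074}{3}\right) \left(-80282\right) = \frac{889042868}{3}$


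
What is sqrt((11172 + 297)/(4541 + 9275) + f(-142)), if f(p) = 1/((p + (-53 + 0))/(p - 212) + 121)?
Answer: sqrt(8230207824671910)/99081444 ≈ 0.91562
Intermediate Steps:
f(p) = 1/(121 + (-53 + p)/(-212 + p)) (f(p) = 1/((p - 53)/(-212 + p) + 121) = 1/((-53 + p)/(-212 + p) + 121) = 1/(121 + (-53 + p)/(-212 + p)))
sqrt((11172 + 297)/(4541 + 9275) + f(-142)) = sqrt((11172 + 297)/(4541 + 9275) + (-212 - 142)/(-25705 + 122*(-142))) = sqrt(11469/13816 - 354/(-25705 - 17324)) = sqrt(11469*(1/13816) - 354/(-43029)) = sqrt(11469/13816 - 1/43029*(-354)) = sqrt(11469/13816 + 118/14343) = sqrt(166130155/198162888) = sqrt(8230207824671910)/99081444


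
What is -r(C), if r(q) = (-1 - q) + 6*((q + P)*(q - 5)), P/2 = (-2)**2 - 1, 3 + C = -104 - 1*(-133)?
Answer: -4005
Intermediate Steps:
C = 26 (C = -3 + (-104 - 1*(-133)) = -3 + (-104 + 133) = -3 + 29 = 26)
P = 6 (P = 2*((-2)**2 - 1) = 2*(4 - 1) = 2*3 = 6)
r(q) = -1 - q + 6*(-5 + q)*(6 + q) (r(q) = (-1 - q) + 6*((q + 6)*(q - 5)) = (-1 - q) + 6*((6 + q)*(-5 + q)) = (-1 - q) + 6*((-5 + q)*(6 + q)) = (-1 - q) + 6*(-5 + q)*(6 + q) = -1 - q + 6*(-5 + q)*(6 + q))
-r(C) = -(-181 + 5*26 + 6*26**2) = -(-181 + 130 + 6*676) = -(-181 + 130 + 4056) = -1*4005 = -4005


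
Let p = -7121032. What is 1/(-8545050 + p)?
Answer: -1/15666082 ≈ -6.3832e-8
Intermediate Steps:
1/(-8545050 + p) = 1/(-8545050 - 7121032) = 1/(-15666082) = -1/15666082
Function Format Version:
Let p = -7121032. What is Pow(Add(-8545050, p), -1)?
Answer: Rational(-1, 15666082) ≈ -6.3832e-8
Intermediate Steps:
Pow(Add(-8545050, p), -1) = Pow(Add(-8545050, -7121032), -1) = Pow(-15666082, -1) = Rational(-1, 15666082)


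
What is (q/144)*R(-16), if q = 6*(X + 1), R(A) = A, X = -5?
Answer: 8/3 ≈ 2.6667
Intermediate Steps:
q = -24 (q = 6*(-5 + 1) = 6*(-4) = -24)
(q/144)*R(-16) = -24/144*(-16) = -24*1/144*(-16) = -⅙*(-16) = 8/3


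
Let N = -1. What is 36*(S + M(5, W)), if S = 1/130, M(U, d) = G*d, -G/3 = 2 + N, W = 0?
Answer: 18/65 ≈ 0.27692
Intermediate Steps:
G = -3 (G = -3*(2 - 1) = -3*1 = -3)
M(U, d) = -3*d
S = 1/130 ≈ 0.0076923
36*(S + M(5, W)) = 36*(1/130 - 3*0) = 36*(1/130 + 0) = 36*(1/130) = 18/65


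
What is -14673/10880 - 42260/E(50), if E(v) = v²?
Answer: -4964713/272000 ≈ -18.253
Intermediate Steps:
-14673/10880 - 42260/E(50) = -14673/10880 - 42260/(50²) = -14673*1/10880 - 42260/2500 = -14673/10880 - 42260*1/2500 = -14673/10880 - 2113/125 = -4964713/272000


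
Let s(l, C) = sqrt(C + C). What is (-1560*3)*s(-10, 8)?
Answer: -18720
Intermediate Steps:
s(l, C) = sqrt(2)*sqrt(C) (s(l, C) = sqrt(2*C) = sqrt(2)*sqrt(C))
(-1560*3)*s(-10, 8) = (-1560*3)*(sqrt(2)*sqrt(8)) = (-65*72)*(sqrt(2)*(2*sqrt(2))) = -4680*4 = -18720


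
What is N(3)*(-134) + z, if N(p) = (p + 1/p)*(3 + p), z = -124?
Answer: -2804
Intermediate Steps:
N(p) = (3 + p)*(p + 1/p)
N(3)*(-134) + z = (1 + 3² + 3*3 + 3/3)*(-134) - 124 = (1 + 9 + 9 + 3*(⅓))*(-134) - 124 = (1 + 9 + 9 + 1)*(-134) - 124 = 20*(-134) - 124 = -2680 - 124 = -2804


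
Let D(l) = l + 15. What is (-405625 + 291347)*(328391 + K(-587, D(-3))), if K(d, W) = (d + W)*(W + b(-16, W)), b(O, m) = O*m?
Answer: -49355639698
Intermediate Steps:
D(l) = 15 + l
K(d, W) = -15*W*(W + d) (K(d, W) = (d + W)*(W - 16*W) = (W + d)*(-15*W) = -15*W*(W + d))
(-405625 + 291347)*(328391 + K(-587, D(-3))) = (-405625 + 291347)*(328391 + 15*(15 - 3)*(-(15 - 3) - 1*(-587))) = -114278*(328391 + 15*12*(-1*12 + 587)) = -114278*(328391 + 15*12*(-12 + 587)) = -114278*(328391 + 15*12*575) = -114278*(328391 + 103500) = -114278*431891 = -49355639698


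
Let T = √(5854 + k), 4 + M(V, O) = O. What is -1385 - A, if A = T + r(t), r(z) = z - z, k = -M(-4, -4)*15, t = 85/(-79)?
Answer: -1385 - √5974 ≈ -1462.3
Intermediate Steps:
t = -85/79 (t = 85*(-1/79) = -85/79 ≈ -1.0759)
M(V, O) = -4 + O
k = 120 (k = -(-4 - 4)*15 = -1*(-8)*15 = 8*15 = 120)
r(z) = 0
T = √5974 (T = √(5854 + 120) = √5974 ≈ 77.292)
A = √5974 (A = √5974 + 0 = √5974 ≈ 77.292)
-1385 - A = -1385 - √5974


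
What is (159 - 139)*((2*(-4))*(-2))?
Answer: 320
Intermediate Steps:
(159 - 139)*((2*(-4))*(-2)) = 20*(-8*(-2)) = 20*16 = 320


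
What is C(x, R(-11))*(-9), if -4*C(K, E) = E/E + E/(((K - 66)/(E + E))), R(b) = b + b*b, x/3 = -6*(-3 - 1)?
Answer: 36309/4 ≈ 9077.3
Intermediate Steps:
x = 72 (x = 3*(-6*(-3 - 1)) = 3*(-6*(-4)) = 3*24 = 72)
R(b) = b + b**2
C(K, E) = -1/4 - E**2/(2*(-66 + K)) (C(K, E) = -(E/E + E/(((K - 66)/(E + E))))/4 = -(1 + E/(((-66 + K)/((2*E)))))/4 = -(1 + E/(((-66 + K)*(1/(2*E)))))/4 = -(1 + E/(((-66 + K)/(2*E))))/4 = -(1 + E*(2*E/(-66 + K)))/4 = -(1 + 2*E**2/(-66 + K))/4 = -1/4 - E**2/(2*(-66 + K)))
C(x, R(-11))*(-9) = ((66 - 1*72 - 2*121*(1 - 11)**2)/(4*(-66 + 72)))*(-9) = ((1/4)*(66 - 72 - 2*(-11*(-10))**2)/6)*(-9) = ((1/4)*(1/6)*(66 - 72 - 2*110**2))*(-9) = ((1/4)*(1/6)*(66 - 72 - 2*12100))*(-9) = ((1/4)*(1/6)*(66 - 72 - 24200))*(-9) = ((1/4)*(1/6)*(-24206))*(-9) = -12103/12*(-9) = 36309/4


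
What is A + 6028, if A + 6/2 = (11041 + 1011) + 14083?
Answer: 32160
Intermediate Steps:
A = 26132 (A = -3 + ((11041 + 1011) + 14083) = -3 + (12052 + 14083) = -3 + 26135 = 26132)
A + 6028 = 26132 + 6028 = 32160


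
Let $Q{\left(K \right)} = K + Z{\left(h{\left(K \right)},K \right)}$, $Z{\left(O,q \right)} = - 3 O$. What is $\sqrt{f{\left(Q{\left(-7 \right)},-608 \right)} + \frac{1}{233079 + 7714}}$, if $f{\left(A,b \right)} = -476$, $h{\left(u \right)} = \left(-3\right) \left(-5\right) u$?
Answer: $\frac{i \sqrt{27599083731331}}{240793} \approx 21.817 i$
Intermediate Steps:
$h{\left(u \right)} = 15 u$
$Q{\left(K \right)} = - 44 K$ ($Q{\left(K \right)} = K - 3 \cdot 15 K = K - 45 K = - 44 K$)
$\sqrt{f{\left(Q{\left(-7 \right)},-608 \right)} + \frac{1}{233079 + 7714}} = \sqrt{-476 + \frac{1}{233079 + 7714}} = \sqrt{-476 + \frac{1}{240793}} = \sqrt{- \frac{114617467}{240793}} = \frac{i \sqrt{27599083731331}}{240793}$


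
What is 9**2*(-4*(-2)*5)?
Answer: 3240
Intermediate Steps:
9**2*(-4*(-2)*5) = 81*(8*5) = 81*40 = 3240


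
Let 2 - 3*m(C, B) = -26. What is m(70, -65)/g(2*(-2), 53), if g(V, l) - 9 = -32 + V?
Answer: -28/81 ≈ -0.34568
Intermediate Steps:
m(C, B) = 28/3 (m(C, B) = ⅔ - ⅓*(-26) = ⅔ + 26/3 = 28/3)
g(V, l) = -23 + V (g(V, l) = 9 + (-32 + V) = -23 + V)
m(70, -65)/g(2*(-2), 53) = 28/(3*(-23 + 2*(-2))) = 28/(3*(-23 - 4)) = (28/3)/(-27) = (28/3)*(-1/27) = -28/81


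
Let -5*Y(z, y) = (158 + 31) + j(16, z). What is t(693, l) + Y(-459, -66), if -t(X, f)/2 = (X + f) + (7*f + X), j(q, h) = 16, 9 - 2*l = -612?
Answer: -7781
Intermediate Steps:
l = 621/2 (l = 9/2 - ½*(-612) = 9/2 + 306 = 621/2 ≈ 310.50)
Y(z, y) = -41 (Y(z, y) = -((158 + 31) + 16)/5 = -(189 + 16)/5 = -⅕*205 = -41)
t(X, f) = -16*f - 4*X (t(X, f) = -2*((X + f) + (7*f + X)) = -2*((X + f) + (X + 7*f)) = -2*(2*X + 8*f) = -16*f - 4*X)
t(693, l) + Y(-459, -66) = (-16*621/2 - 4*693) - 41 = (-4968 - 2772) - 41 = -7740 - 41 = -7781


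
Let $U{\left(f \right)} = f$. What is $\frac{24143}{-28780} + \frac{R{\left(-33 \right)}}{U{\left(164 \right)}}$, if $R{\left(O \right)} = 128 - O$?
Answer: $\frac{42133}{294995} \approx 0.14283$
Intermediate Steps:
$\frac{24143}{-28780} + \frac{R{\left(-33 \right)}}{U{\left(164 \right)}} = \frac{24143}{-28780} + \frac{128 - -33}{164} = 24143 \left(- \frac{1}{28780}\right) + \left(128 + 33\right) \frac{1}{164} = - \frac{24143}{28780} + 161 \cdot \frac{1}{164} = - \frac{24143}{28780} + \frac{161}{164} = \frac{42133}{294995}$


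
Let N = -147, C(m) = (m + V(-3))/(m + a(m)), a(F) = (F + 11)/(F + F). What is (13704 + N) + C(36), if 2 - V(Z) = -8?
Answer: 35780235/2639 ≈ 13558.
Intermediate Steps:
V(Z) = 10 (V(Z) = 2 - 1*(-8) = 2 + 8 = 10)
a(F) = (11 + F)/(2*F) (a(F) = (11 + F)/((2*F)) = (11 + F)*(1/(2*F)) = (11 + F)/(2*F))
C(m) = (10 + m)/(m + (11 + m)/(2*m)) (C(m) = (m + 10)/(m + (11 + m)/(2*m)) = (10 + m)/(m + (11 + m)/(2*m)))
(13704 + N) + C(36) = (13704 - 147) + 2*36*(10 + 36)/(11 + 36 + 2*36²) = 13557 + 2*36*46/(11 + 36 + 2*1296) = 13557 + 2*36*46/(11 + 36 + 2592) = 13557 + 2*36*46/2639 = 13557 + 2*36*(1/2639)*46 = 13557 + 3312/2639 = 35780235/2639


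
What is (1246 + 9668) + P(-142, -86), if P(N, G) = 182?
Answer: 11096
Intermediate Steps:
(1246 + 9668) + P(-142, -86) = (1246 + 9668) + 182 = 10914 + 182 = 11096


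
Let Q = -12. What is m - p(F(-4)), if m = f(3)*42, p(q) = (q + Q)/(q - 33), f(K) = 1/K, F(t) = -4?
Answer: 502/37 ≈ 13.568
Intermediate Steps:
p(q) = (-12 + q)/(-33 + q) (p(q) = (q - 12)/(q - 33) = (-12 + q)/(-33 + q))
m = 14 (m = 42/3 = (⅓)*42 = 14)
m - p(F(-4)) = 14 - (-12 - 4)/(-33 - 4) = 14 - (-16)/(-37) = 14 - (-1)*(-16)/37 = 14 - 1*16/37 = 14 - 16/37 = 502/37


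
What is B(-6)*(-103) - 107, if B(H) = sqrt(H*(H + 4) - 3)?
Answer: -416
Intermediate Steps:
B(H) = sqrt(-3 + H*(4 + H)) (B(H) = sqrt(H*(4 + H) - 3) = sqrt(-3 + H*(4 + H)))
B(-6)*(-103) - 107 = sqrt(-3 + (-6)**2 + 4*(-6))*(-103) - 107 = sqrt(-3 + 36 - 24)*(-103) - 107 = sqrt(9)*(-103) - 107 = 3*(-103) - 107 = -309 - 107 = -416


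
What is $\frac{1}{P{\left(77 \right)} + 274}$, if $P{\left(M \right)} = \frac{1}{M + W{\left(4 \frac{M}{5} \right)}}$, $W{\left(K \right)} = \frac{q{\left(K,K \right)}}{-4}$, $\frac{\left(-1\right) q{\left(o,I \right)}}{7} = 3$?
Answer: $\frac{329}{90150} \approx 0.0036495$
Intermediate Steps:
$q{\left(o,I \right)} = -21$ ($q{\left(o,I \right)} = \left(-7\right) 3 = -21$)
$W{\left(K \right)} = \frac{21}{4}$ ($W{\left(K \right)} = - \frac{21}{-4} = \left(-21\right) \left(- \frac{1}{4}\right) = \frac{21}{4}$)
$P{\left(M \right)} = \frac{1}{\frac{21}{4} + M}$ ($P{\left(M \right)} = \frac{1}{M + \frac{21}{4}} = \frac{1}{\frac{21}{4} + M}$)
$\frac{1}{P{\left(77 \right)} + 274} = \frac{1}{\frac{4}{21 + 4 \cdot 77} + 274} = \frac{1}{\frac{4}{21 + 308} + 274} = \frac{1}{\frac{4}{329} + 274} = \frac{1}{\frac{90150}{329}} = \frac{329}{90150}$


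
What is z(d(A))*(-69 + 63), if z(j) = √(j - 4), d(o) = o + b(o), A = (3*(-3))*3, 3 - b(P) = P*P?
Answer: -6*I*√757 ≈ -165.08*I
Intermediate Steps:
b(P) = 3 - P² (b(P) = 3 - P*P = 3 - P²)
A = -27 (A = -9*3 = -27)
d(o) = 3 + o - o² (d(o) = o + (3 - o²) = 3 + o - o²)
z(j) = √(-4 + j)
z(d(A))*(-69 + 63) = √(-4 + (3 - 27 - 1*(-27)²))*(-69 + 63) = √(-4 + (3 - 27 - 1*729))*(-6) = √(-4 + (3 - 27 - 729))*(-6) = √(-4 - 753)*(-6) = √(-757)*(-6) = (I*√757)*(-6) = -6*I*√757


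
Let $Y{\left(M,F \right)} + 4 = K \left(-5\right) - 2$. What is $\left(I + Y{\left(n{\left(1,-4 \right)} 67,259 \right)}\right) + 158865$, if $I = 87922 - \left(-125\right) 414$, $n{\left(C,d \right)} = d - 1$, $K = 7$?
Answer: $298496$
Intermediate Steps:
$n{\left(C,d \right)} = -1 + d$
$Y{\left(M,F \right)} = -41$ ($Y{\left(M,F \right)} = -4 + \left(7 \left(-5\right) - 2\right) = -4 - 37 = -41$)
$I = 139672$ ($I = 87922 - -51750 = 87922 + 51750 = 139672$)
$\left(I + Y{\left(n{\left(1,-4 \right)} 67,259 \right)}\right) + 158865 = \left(139672 - 41\right) + 158865 = 139631 + 158865 = 298496$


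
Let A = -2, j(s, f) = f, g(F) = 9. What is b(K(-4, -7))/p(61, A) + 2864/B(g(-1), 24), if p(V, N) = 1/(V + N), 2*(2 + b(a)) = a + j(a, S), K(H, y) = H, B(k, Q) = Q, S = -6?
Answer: -881/3 ≈ -293.67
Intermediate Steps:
b(a) = -5 + a/2 (b(a) = -2 + (a - 6)/2 = -2 + (-6 + a)/2 = -2 + (-3 + a/2) = -5 + a/2)
p(V, N) = 1/(N + V)
b(K(-4, -7))/p(61, A) + 2864/B(g(-1), 24) = (-5 + (½)*(-4))/(1/(-2 + 61)) + 2864/24 = (-5 - 2)/(1/59) + 2864*(1/24) = -7/1/59 + 358/3 = -7*59 + 358/3 = -413 + 358/3 = -881/3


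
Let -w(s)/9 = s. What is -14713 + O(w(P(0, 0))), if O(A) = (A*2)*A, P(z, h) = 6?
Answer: -8881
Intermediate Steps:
w(s) = -9*s
O(A) = 2*A**2 (O(A) = (2*A)*A = 2*A**2)
-14713 + O(w(P(0, 0))) = -14713 + 2*(-9*6)**2 = -14713 + 2*(-54)**2 = -14713 + 2*2916 = -14713 + 5832 = -8881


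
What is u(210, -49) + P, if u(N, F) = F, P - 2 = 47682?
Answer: 47635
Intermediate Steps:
P = 47684 (P = 2 + 47682 = 47684)
u(210, -49) + P = -49 + 47684 = 47635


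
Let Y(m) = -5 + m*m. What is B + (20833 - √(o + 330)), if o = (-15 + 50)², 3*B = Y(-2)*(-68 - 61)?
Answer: 20876 - √1555 ≈ 20837.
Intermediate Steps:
Y(m) = -5 + m²
B = 43 (B = ((-5 + (-2)²)*(-68 - 61))/3 = ((-5 + 4)*(-129))/3 = (-1*(-129))/3 = (⅓)*129 = 43)
o = 1225 (o = 35² = 1225)
B + (20833 - √(o + 330)) = 43 + (20833 - √(1225 + 330)) = 43 + (20833 - √1555) = 20876 - √1555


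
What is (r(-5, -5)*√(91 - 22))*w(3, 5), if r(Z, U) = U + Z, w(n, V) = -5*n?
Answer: 150*√69 ≈ 1246.0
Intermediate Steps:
(r(-5, -5)*√(91 - 22))*w(3, 5) = ((-5 - 5)*√(91 - 22))*(-5*3) = -10*√69*(-15) = 150*√69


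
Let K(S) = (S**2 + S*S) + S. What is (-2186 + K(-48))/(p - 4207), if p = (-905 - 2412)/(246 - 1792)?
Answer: -3670204/6500705 ≈ -0.56459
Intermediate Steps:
K(S) = S + 2*S**2 (K(S) = (S**2 + S**2) + S = 2*S**2 + S = S + 2*S**2)
p = 3317/1546 (p = -3317/(-1546) = -3317*(-1/1546) = 3317/1546 ≈ 2.1455)
(-2186 + K(-48))/(p - 4207) = (-2186 - 48*(1 + 2*(-48)))/(3317/1546 - 4207) = (-2186 - 48*(1 - 96))/(-6500705/1546) = (-2186 - 48*(-95))*(-1546/6500705) = (-2186 + 4560)*(-1546/6500705) = 2374*(-1546/6500705) = -3670204/6500705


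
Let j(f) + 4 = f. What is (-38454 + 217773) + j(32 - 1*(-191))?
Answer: 179538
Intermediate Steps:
j(f) = -4 + f
(-38454 + 217773) + j(32 - 1*(-191)) = (-38454 + 217773) + (-4 + (32 - 1*(-191))) = 179319 + (-4 + (32 + 191)) = 179319 + (-4 + 223) = 179319 + 219 = 179538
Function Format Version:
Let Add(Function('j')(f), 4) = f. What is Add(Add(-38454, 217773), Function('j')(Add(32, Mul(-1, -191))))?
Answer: 179538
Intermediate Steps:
Function('j')(f) = Add(-4, f)
Add(Add(-38454, 217773), Function('j')(Add(32, Mul(-1, -191)))) = Add(Add(-38454, 217773), Add(-4, Add(32, Mul(-1, -191)))) = Add(179319, Add(-4, Add(32, 191))) = Add(179319, Add(-4, 223)) = Add(179319, 219) = 179538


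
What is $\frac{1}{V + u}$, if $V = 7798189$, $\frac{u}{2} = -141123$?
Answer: $\frac{1}{7515943} \approx 1.3305 \cdot 10^{-7}$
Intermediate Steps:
$u = -282246$ ($u = 2 \left(-141123\right) = -282246$)
$\frac{1}{V + u} = \frac{1}{7798189 - 282246} = \frac{1}{7515943}$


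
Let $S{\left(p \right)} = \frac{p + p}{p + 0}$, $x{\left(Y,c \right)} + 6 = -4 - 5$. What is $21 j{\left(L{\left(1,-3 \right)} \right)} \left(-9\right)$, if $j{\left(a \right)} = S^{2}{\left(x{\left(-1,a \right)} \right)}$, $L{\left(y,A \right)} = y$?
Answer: $-756$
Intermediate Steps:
$x{\left(Y,c \right)} = -15$ ($x{\left(Y,c \right)} = -6 - 9 = -15$)
$S{\left(p \right)} = 2$ ($S{\left(p \right)} = \frac{2 p}{p} = 2$)
$j{\left(a \right)} = 4$ ($j{\left(a \right)} = 2^{2} = 4$)
$21 j{\left(L{\left(1,-3 \right)} \right)} \left(-9\right) = 21 \cdot 4 \left(-9\right) = 84 \left(-9\right) = -756$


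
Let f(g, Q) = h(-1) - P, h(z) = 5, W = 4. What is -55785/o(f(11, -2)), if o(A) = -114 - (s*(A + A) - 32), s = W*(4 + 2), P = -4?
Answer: 55785/514 ≈ 108.53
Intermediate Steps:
s = 24 (s = 4*(4 + 2) = 4*6 = 24)
f(g, Q) = 9 (f(g, Q) = 5 - 1*(-4) = 5 + 4 = 9)
o(A) = -82 - 48*A (o(A) = -114 - (24*(A + A) - 32) = -114 - (24*(2*A) - 32) = -114 - (48*A - 32) = -114 - (-32 + 48*A) = -114 + (32 - 48*A) = -82 - 48*A)
-55785/o(f(11, -2)) = -55785/(-82 - 48*9) = -55785/(-82 - 432) = -55785/(-514) = -55785*(-1/514) = 55785/514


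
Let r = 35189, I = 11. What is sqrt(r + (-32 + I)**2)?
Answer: sqrt(35630) ≈ 188.76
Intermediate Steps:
sqrt(r + (-32 + I)**2) = sqrt(35189 + (-32 + 11)**2) = sqrt(35189 + (-21)**2) = sqrt(35189 + 441) = sqrt(35630)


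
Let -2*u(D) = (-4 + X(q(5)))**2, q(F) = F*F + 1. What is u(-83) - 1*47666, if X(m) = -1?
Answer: -95357/2 ≈ -47679.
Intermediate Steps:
q(F) = 1 + F**2 (q(F) = F**2 + 1 = 1 + F**2)
u(D) = -25/2 (u(D) = -(-4 - 1)**2/2 = -1/2*(-5)**2 = -1/2*25 = -25/2)
u(-83) - 1*47666 = -25/2 - 1*47666 = -25/2 - 47666 = -95357/2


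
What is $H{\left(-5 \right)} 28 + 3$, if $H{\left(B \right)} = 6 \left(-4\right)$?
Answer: $-669$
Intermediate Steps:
$H{\left(B \right)} = -24$
$H{\left(-5 \right)} 28 + 3 = \left(-24\right) 28 + 3 = -672 + 3 = -669$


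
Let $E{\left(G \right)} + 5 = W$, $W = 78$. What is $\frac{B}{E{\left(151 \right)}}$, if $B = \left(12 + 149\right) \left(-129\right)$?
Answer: $- \frac{20769}{73} \approx -284.51$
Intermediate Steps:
$E{\left(G \right)} = 73$ ($E{\left(G \right)} = -5 + 78 = 73$)
$B = -20769$ ($B = 161 \left(-129\right) = -20769$)
$\frac{B}{E{\left(151 \right)}} = - \frac{20769}{73}$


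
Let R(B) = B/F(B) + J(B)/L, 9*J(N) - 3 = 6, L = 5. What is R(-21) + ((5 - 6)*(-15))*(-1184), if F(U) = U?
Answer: -88794/5 ≈ -17759.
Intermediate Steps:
J(N) = 1 (J(N) = ⅓ + (⅑)*6 = ⅓ + ⅔ = 1)
R(B) = 6/5 (R(B) = B/B + 1/5 = 1 + 1*(⅕) = 1 + ⅕ = 6/5)
R(-21) + ((5 - 6)*(-15))*(-1184) = 6/5 + ((5 - 6)*(-15))*(-1184) = 6/5 - 1*(-15)*(-1184) = 6/5 + 15*(-1184) = 6/5 - 17760 = -88794/5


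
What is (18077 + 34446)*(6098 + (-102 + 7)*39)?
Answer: 125687539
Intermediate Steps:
(18077 + 34446)*(6098 + (-102 + 7)*39) = 52523*(6098 - 95*39) = 52523*(6098 - 3705) = 52523*2393 = 125687539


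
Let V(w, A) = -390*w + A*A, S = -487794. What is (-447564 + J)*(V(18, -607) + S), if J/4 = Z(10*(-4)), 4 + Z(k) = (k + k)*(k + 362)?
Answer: 69579096300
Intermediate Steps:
Z(k) = -4 + 2*k*(362 + k) (Z(k) = -4 + (k + k)*(k + 362) = -4 + (2*k)*(362 + k) = -4 + 2*k*(362 + k))
V(w, A) = A**2 - 390*w (V(w, A) = -390*w + A**2 = A**2 - 390*w)
J = -103056 (J = 4*(-4 + 2*(10*(-4))**2 + 724*(10*(-4))) = 4*(-4 + 2*(-40)**2 + 724*(-40)) = 4*(-4 + 2*1600 - 28960) = 4*(-4 + 3200 - 28960) = 4*(-25764) = -103056)
(-447564 + J)*(V(18, -607) + S) = (-447564 - 103056)*(((-607)**2 - 390*18) - 487794) = -550620*((368449 - 7020) - 487794) = -550620*(361429 - 487794) = -550620*(-126365) = 69579096300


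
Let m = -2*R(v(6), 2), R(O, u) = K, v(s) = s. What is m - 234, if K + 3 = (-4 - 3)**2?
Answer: -326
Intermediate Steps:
K = 46 (K = -3 + (-4 - 3)**2 = -3 + (-7)**2 = -3 + 49 = 46)
R(O, u) = 46
m = -92 (m = -2*46 = -92)
m - 234 = -92 - 234 = -326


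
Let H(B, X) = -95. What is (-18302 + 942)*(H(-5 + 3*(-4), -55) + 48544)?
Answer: -841074640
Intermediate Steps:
(-18302 + 942)*(H(-5 + 3*(-4), -55) + 48544) = (-18302 + 942)*(-95 + 48544) = -17360*48449 = -841074640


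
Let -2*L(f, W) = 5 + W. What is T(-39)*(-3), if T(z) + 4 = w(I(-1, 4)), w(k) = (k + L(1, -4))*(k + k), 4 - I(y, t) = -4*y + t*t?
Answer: -1572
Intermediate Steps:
L(f, W) = -5/2 - W/2 (L(f, W) = -(5 + W)/2 = -5/2 - W/2)
I(y, t) = 4 - t² + 4*y (I(y, t) = 4 - (-4*y + t*t) = 4 - (-4*y + t²) = 4 - (t² - 4*y) = 4 + (-t² + 4*y) = 4 - t² + 4*y)
w(k) = 2*k*(-½ + k) (w(k) = (k + (-5/2 - ½*(-4)))*(k + k) = (k + (-5/2 + 2))*(2*k) = (k - ½)*(2*k) = (-½ + k)*(2*k) = 2*k*(-½ + k))
T(z) = 524 (T(z) = -4 + (4 - 1*4² + 4*(-1))*(-1 + 2*(4 - 1*4² + 4*(-1))) = -4 + (4 - 1*16 - 4)*(-1 + 2*(4 - 1*16 - 4)) = -4 + (4 - 16 - 4)*(-1 + 2*(4 - 16 - 4)) = -4 - 16*(-1 + 2*(-16)) = -4 - 16*(-1 - 32) = -4 - 16*(-33) = -4 + 528 = 524)
T(-39)*(-3) = 524*(-3) = -1572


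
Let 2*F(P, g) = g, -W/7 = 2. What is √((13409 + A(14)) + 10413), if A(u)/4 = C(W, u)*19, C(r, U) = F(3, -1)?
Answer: 2*√5946 ≈ 154.22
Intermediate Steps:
W = -14 (W = -7*2 = -14)
F(P, g) = g/2
C(r, U) = -½ (C(r, U) = (½)*(-1) = -½)
A(u) = -38 (A(u) = 4*(-½*19) = 4*(-19/2) = -38)
√((13409 + A(14)) + 10413) = √((13409 - 38) + 10413) = √(13371 + 10413) = √23784 = 2*√5946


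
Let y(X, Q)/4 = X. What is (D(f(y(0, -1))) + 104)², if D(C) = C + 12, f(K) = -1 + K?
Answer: 13225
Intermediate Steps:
y(X, Q) = 4*X
D(C) = 12 + C
(D(f(y(0, -1))) + 104)² = ((12 + (-1 + 4*0)) + 104)² = ((12 + (-1 + 0)) + 104)² = ((12 - 1) + 104)² = (11 + 104)² = 115² = 13225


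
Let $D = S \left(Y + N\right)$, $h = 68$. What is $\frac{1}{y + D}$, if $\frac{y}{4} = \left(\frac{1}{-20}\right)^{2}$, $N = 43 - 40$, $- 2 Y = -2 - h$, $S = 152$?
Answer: $\frac{100}{577601} \approx 0.00017313$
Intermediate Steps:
$Y = 35$ ($Y = - \frac{-2 - 68}{2} = \left(- \frac{1}{2}\right) \left(-70\right) = 35$)
$N = 3$ ($N = 43 - 40 = 3$)
$y = \frac{1}{100}$ ($y = 4 \left(\frac{1}{-20}\right)^{2} = 4 \left(- \frac{1}{20}\right)^{2} = 4 \cdot \frac{1}{400} = \frac{1}{100} \approx 0.01$)
$D = 5776$ ($D = 152 \left(35 + 3\right) = 152 \cdot 38 = 5776$)
$\frac{1}{y + D} = \frac{1}{\frac{1}{100} + 5776} = \frac{1}{\frac{577601}{100}} = \frac{100}{577601}$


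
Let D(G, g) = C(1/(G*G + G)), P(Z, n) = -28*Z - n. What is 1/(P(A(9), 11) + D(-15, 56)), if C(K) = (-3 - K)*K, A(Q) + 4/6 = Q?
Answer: -44100/10775731 ≈ -0.0040925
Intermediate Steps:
A(Q) = -⅔ + Q
P(Z, n) = -n - 28*Z
C(K) = K*(-3 - K)
D(G, g) = -(3 + 1/(G + G²))/(G + G²) (D(G, g) = -(3 + 1/(G*G + G))/(G*G + G) = -(3 + 1/(G² + G))/(G² + G) = -(3 + 1/(G + G²))/(G + G²))
1/(P(A(9), 11) + D(-15, 56)) = 1/((-1*11 - 28*(-⅔ + 9)) + (-1 - 3*(-15)*(1 - 15))/((-15)²*(1 - 15)²)) = 1/((-11 - 28*25/3) + (1/225)*(-1 - 3*(-15)*(-14))/(-14)²) = 1/((-11 - 700/3) + (1/225)*(1/196)*(-1 - 630)) = 1/(-733/3 + (1/225)*(1/196)*(-631)) = 1/(-733/3 - 631/44100) = 1/(-10775731/44100) = -44100/10775731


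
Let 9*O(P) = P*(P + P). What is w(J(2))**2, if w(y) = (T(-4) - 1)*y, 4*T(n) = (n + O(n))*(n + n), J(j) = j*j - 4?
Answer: 0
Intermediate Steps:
O(P) = 2*P**2/9 (O(P) = (P*(P + P))/9 = (P*(2*P))/9 = (2*P**2)/9 = 2*P**2/9)
J(j) = -4 + j**2 (J(j) = j**2 - 4 = -4 + j**2)
T(n) = n*(n + 2*n**2/9)/2 (T(n) = ((n + 2*n**2/9)*(n + n))/4 = ((n + 2*n**2/9)*(2*n))/4 = (2*n*(n + 2*n**2/9))/4 = n*(n + 2*n**2/9)/2)
w(y) = -y/9 (w(y) = ((1/18)*(-4)**2*(9 + 2*(-4)) - 1)*y = ((1/18)*16*(9 - 8) - 1)*y = ((1/18)*16*1 - 1)*y = (8/9 - 1)*y = -y/9)
w(J(2))**2 = (-(-4 + 2**2)/9)**2 = (-(-4 + 4)/9)**2 = (-1/9*0)**2 = 0**2 = 0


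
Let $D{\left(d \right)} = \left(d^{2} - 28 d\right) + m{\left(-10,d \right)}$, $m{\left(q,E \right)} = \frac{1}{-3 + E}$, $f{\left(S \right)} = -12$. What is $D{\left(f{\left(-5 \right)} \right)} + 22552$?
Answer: $\frac{345479}{15} \approx 23032.0$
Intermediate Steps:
$D{\left(d \right)} = d^{2} + \frac{1}{-3 + d} - 28 d$ ($D{\left(d \right)} = \left(d^{2} - 28 d\right) + \frac{1}{-3 + d} = d^{2} + \frac{1}{-3 + d} - 28 d$)
$D{\left(f{\left(-5 \right)} \right)} + 22552 = \frac{1 - 12 \left(-28 - 12\right) \left(-3 - 12\right)}{-3 - 12} + 22552 = \frac{1 - \left(-480\right) \left(-15\right)}{-15} + 22552 = - \frac{1 - 7200}{15} + 22552 = \left(- \frac{1}{15}\right) \left(-7199\right) + 22552 = \frac{7199}{15} + 22552 = \frac{345479}{15}$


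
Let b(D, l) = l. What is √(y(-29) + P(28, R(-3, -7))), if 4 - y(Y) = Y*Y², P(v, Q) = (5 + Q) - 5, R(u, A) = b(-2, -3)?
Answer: 3*√2710 ≈ 156.17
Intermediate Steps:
R(u, A) = -3
P(v, Q) = Q
y(Y) = 4 - Y³ (y(Y) = 4 - Y*Y² = 4 - Y³)
√(y(-29) + P(28, R(-3, -7))) = √((4 - 1*(-29)³) - 3) = √((4 - 1*(-24389)) - 3) = √((4 + 24389) - 3) = √(24393 - 3) = √24390 = 3*√2710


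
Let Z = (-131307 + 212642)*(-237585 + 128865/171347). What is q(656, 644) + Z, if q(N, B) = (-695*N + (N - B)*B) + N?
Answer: -301015592191322/15577 ≈ -1.9324e+10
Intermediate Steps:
q(N, B) = -694*N + B*(N - B) (q(N, B) = (-695*N + B*(N - B)) + N = -694*N + B*(N - B))
Z = -301008620923050/15577 (Z = 81335*(-237585 + 128865*(1/171347)) = 81335*(-237585 + 11715/15577) = 81335*(-3700849830/15577) = -301008620923050/15577 ≈ -1.9324e+10)
q(656, 644) + Z = (-1*644² - 694*656 + 644*656) - 301008620923050/15577 = (-1*414736 - 455264 + 422464) - 301008620923050/15577 = (-414736 - 455264 + 422464) - 301008620923050/15577 = -447536 - 301008620923050/15577 = -301015592191322/15577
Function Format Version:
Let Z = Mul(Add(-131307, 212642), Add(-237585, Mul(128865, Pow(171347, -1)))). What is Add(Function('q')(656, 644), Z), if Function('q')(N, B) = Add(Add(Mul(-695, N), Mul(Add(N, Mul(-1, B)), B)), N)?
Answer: Rational(-301015592191322, 15577) ≈ -1.9324e+10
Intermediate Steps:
Function('q')(N, B) = Add(Mul(-694, N), Mul(B, Add(N, Mul(-1, B)))) (Function('q')(N, B) = Add(Add(Mul(-695, N), Mul(B, Add(N, Mul(-1, B)))), N) = Add(Mul(-694, N), Mul(B, Add(N, Mul(-1, B)))))
Z = Rational(-301008620923050, 15577) (Z = Mul(81335, Add(-237585, Mul(128865, Rational(1, 171347)))) = Mul(81335, Add(-237585, Rational(11715, 15577))) = Mul(81335, Rational(-3700849830, 15577)) = Rational(-301008620923050, 15577) ≈ -1.9324e+10)
Add(Function('q')(656, 644), Z) = Add(Add(Mul(-1, Pow(644, 2)), Mul(-694, 656), Mul(644, 656)), Rational(-301008620923050, 15577)) = Add(Add(Mul(-1, 414736), -455264, 422464), Rational(-301008620923050, 15577)) = Add(Add(-414736, -455264, 422464), Rational(-301008620923050, 15577)) = Add(-447536, Rational(-301008620923050, 15577)) = Rational(-301015592191322, 15577)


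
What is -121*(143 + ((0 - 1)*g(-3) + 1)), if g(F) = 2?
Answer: -17182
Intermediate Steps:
-121*(143 + ((0 - 1)*g(-3) + 1)) = -121*(143 + ((0 - 1)*2 + 1)) = -121*(143 + (-1*2 + 1)) = -121*(143 + (-2 + 1)) = -121*(143 - 1) = -121*142 = -17182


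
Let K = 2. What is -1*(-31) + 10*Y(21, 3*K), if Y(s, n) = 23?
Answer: 261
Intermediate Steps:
-1*(-31) + 10*Y(21, 3*K) = -1*(-31) + 10*23 = 31 + 230 = 261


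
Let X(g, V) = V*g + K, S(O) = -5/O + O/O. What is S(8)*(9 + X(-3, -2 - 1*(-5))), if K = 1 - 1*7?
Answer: -9/4 ≈ -2.2500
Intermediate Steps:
K = -6 (K = 1 - 7 = -6)
S(O) = 1 - 5/O (S(O) = -5/O + 1 = 1 - 5/O)
X(g, V) = -6 + V*g (X(g, V) = V*g - 6 = -6 + V*g)
S(8)*(9 + X(-3, -2 - 1*(-5))) = ((-5 + 8)/8)*(9 + (-6 + (-2 - 1*(-5))*(-3))) = ((⅛)*3)*(9 + (-6 + (-2 + 5)*(-3))) = 3*(9 + (-6 + 3*(-3)))/8 = 3*(9 + (-6 - 9))/8 = 3*(9 - 15)/8 = (3/8)*(-6) = -9/4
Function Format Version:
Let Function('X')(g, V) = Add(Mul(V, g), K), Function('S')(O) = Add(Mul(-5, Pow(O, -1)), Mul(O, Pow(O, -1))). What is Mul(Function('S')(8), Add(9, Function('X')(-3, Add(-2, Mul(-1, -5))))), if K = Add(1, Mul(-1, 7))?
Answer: Rational(-9, 4) ≈ -2.2500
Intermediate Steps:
K = -6 (K = Add(1, -7) = -6)
Function('S')(O) = Add(1, Mul(-5, Pow(O, -1))) (Function('S')(O) = Add(Mul(-5, Pow(O, -1)), 1) = Add(1, Mul(-5, Pow(O, -1))))
Function('X')(g, V) = Add(-6, Mul(V, g)) (Function('X')(g, V) = Add(Mul(V, g), -6) = Add(-6, Mul(V, g)))
Mul(Function('S')(8), Add(9, Function('X')(-3, Add(-2, Mul(-1, -5))))) = Mul(Mul(Pow(8, -1), Add(-5, 8)), Add(9, Add(-6, Mul(Add(-2, Mul(-1, -5)), -3)))) = Mul(Mul(Rational(1, 8), 3), Add(9, Add(-6, Mul(Add(-2, 5), -3)))) = Mul(Rational(3, 8), Add(9, Add(-6, Mul(3, -3)))) = Mul(Rational(3, 8), Add(9, Add(-6, -9))) = Mul(Rational(3, 8), Add(9, -15)) = Mul(Rational(3, 8), -6) = Rational(-9, 4)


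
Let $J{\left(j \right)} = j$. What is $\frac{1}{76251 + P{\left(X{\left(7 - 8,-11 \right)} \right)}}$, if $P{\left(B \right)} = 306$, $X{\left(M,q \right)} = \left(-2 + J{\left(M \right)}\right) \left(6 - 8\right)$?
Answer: $\frac{1}{76557} \approx 1.3062 \cdot 10^{-5}$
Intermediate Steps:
$X{\left(M,q \right)} = 4 - 2 M$ ($X{\left(M,q \right)} = \left(-2 + M\right) \left(6 - 8\right) = \left(-2 + M\right) \left(-2\right) = 4 - 2 M$)
$\frac{1}{76251 + P{\left(X{\left(7 - 8,-11 \right)} \right)}} = \frac{1}{76251 + 306} = \frac{1}{76557}$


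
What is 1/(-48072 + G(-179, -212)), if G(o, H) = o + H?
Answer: -1/48463 ≈ -2.0634e-5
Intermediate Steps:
G(o, H) = H + o
1/(-48072 + G(-179, -212)) = 1/(-48072 + (-212 - 179)) = 1/(-48072 - 391) = 1/(-48463) = -1/48463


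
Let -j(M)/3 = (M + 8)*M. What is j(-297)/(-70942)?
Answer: 257499/70942 ≈ 3.6297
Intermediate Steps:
j(M) = -3*M*(8 + M) (j(M) = -3*(M + 8)*M = -3*(8 + M)*M = -3*M*(8 + M))
j(-297)/(-70942) = -3*(-297)*(8 - 297)/(-70942) = -3*(-297)*(-289)*(-1/70942) = -257499*(-1/70942) = 257499/70942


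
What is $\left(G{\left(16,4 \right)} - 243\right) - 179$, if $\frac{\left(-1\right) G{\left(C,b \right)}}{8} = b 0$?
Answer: $-422$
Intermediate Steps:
$G{\left(C,b \right)} = 0$ ($G{\left(C,b \right)} = - 8 b 0 = \left(-8\right) 0 = 0$)
$\left(G{\left(16,4 \right)} - 243\right) - 179 = \left(0 - 243\right) - 179 = -243 - 179 = -422$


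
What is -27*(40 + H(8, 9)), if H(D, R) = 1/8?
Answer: -8667/8 ≈ -1083.4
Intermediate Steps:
H(D, R) = ⅛
-27*(40 + H(8, 9)) = -27*(40 + ⅛) = -27*321/8 = -8667/8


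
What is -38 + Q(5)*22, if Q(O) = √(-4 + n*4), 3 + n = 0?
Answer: -38 + 88*I ≈ -38.0 + 88.0*I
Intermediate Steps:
n = -3 (n = -3 + 0 = -3)
Q(O) = 4*I (Q(O) = √(-4 - 3*4) = √(-4 - 12) = √(-16) = 4*I)
-38 + Q(5)*22 = -38 + (4*I)*22 = -38 + 88*I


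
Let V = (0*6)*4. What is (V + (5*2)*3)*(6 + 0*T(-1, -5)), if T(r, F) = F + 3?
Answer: 180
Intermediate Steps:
V = 0 (V = 0*4 = 0)
T(r, F) = 3 + F
(V + (5*2)*3)*(6 + 0*T(-1, -5)) = (0 + (5*2)*3)*(6 + 0*(3 - 5)) = (0 + 10*3)*(6 + 0*(-2)) = (0 + 30)*(6 + 0) = 30*6 = 180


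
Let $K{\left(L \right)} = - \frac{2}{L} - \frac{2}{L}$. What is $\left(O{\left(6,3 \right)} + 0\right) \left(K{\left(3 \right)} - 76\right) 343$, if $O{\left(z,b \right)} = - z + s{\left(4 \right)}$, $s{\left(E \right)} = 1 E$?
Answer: $\frac{159152}{3} \approx 53051.0$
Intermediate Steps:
$s{\left(E \right)} = E$
$O{\left(z,b \right)} = 4 - z$ ($O{\left(z,b \right)} = - z + 4 = 4 - z$)
$K{\left(L \right)} = - \frac{4}{L}$
$\left(O{\left(6,3 \right)} + 0\right) \left(K{\left(3 \right)} - 76\right) 343 = \left(\left(4 - 6\right) + 0\right) \left(- \frac{4}{3} - 76\right) 343 = \left(\left(4 - 6\right) + 0\right) \left(\left(-4\right) \frac{1}{3} - 76\right) 343 = \left(-2 + 0\right) \left(- \frac{4}{3} - 76\right) 343 = \left(-2\right) \left(- \frac{232}{3}\right) 343 = \frac{464}{3} \cdot 343 = \frac{159152}{3}$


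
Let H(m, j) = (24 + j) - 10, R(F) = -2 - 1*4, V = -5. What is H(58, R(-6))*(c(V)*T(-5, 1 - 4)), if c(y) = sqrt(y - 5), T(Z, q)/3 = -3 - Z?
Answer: 48*I*sqrt(10) ≈ 151.79*I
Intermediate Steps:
T(Z, q) = -9 - 3*Z (T(Z, q) = 3*(-3 - Z) = -9 - 3*Z)
R(F) = -6 (R(F) = -2 - 4 = -6)
H(m, j) = 14 + j
c(y) = sqrt(-5 + y)
H(58, R(-6))*(c(V)*T(-5, 1 - 4)) = (14 - 6)*(sqrt(-5 - 5)*(-9 - 3*(-5))) = 8*(sqrt(-10)*(-9 + 15)) = 8*((I*sqrt(10))*6) = 8*(6*I*sqrt(10)) = 48*I*sqrt(10)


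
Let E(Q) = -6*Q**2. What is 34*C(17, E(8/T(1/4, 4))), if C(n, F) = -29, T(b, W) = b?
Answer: -986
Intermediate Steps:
34*C(17, E(8/T(1/4, 4))) = 34*(-29) = -986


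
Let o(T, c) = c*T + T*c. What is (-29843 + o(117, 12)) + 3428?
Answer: -23607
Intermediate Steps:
o(T, c) = 2*T*c (o(T, c) = T*c + T*c = 2*T*c)
(-29843 + o(117, 12)) + 3428 = (-29843 + 2*117*12) + 3428 = (-29843 + 2808) + 3428 = -27035 + 3428 = -23607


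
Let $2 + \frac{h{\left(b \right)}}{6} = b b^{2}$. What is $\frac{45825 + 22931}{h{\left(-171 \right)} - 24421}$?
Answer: $- \frac{68756}{30025699} \approx -0.0022899$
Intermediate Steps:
$h{\left(b \right)} = -12 + 6 b^{3}$ ($h{\left(b \right)} = -12 + 6 b b^{2} = -12 + 6 b^{3}$)
$\frac{45825 + 22931}{h{\left(-171 \right)} - 24421} = \frac{45825 + 22931}{\left(-12 + 6 \left(-171\right)^{3}\right) - 24421} = \frac{68756}{\left(-12 + 6 \left(-5000211\right)\right) - 24421} = \frac{68756}{\left(-12 - 30001266\right) - 24421} = \frac{68756}{-30001278 - 24421} = \frac{68756}{-30025699} = 68756 \left(- \frac{1}{30025699}\right) = - \frac{68756}{30025699}$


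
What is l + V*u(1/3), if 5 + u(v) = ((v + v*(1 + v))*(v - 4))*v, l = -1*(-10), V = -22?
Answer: 11414/81 ≈ 140.91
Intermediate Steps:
l = 10
u(v) = -5 + v*(-4 + v)*(v + v*(1 + v)) (u(v) = -5 + ((v + v*(1 + v))*(v - 4))*v = -5 + ((v + v*(1 + v))*(-4 + v))*v = -5 + ((-4 + v)*(v + v*(1 + v)))*v = -5 + v*(-4 + v)*(v + v*(1 + v)))
l + V*u(1/3) = 10 - 22*(-5 + (1/3)**4 - 8*(1/3)**2 - 2*(1/3)**3) = 10 - 22*(-5 + 1/81 - 8*1/9 - 2*1/27) = 10 - 22*(-5 + 1/81 - 8/9 - 2/27) = 10 - 22*(-482/81) = 10 + 10604/81 = 11414/81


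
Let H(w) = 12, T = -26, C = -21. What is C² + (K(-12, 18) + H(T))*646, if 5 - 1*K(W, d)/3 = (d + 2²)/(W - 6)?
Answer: 60755/3 ≈ 20252.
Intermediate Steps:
K(W, d) = 15 - 3*(4 + d)/(-6 + W) (K(W, d) = 15 - 3*(d + 2²)/(W - 6) = 15 - 3*(d + 4)/(-6 + W) = 15 - 3*(4 + d)/(-6 + W))
C² + (K(-12, 18) + H(T))*646 = (-21)² + (3*(-34 - 1*18 + 5*(-12))/(-6 - 12) + 12)*646 = 441 + (3*(-34 - 18 - 60)/(-18) + 12)*646 = 441 + (3*(-1/18)*(-112) + 12)*646 = 441 + (56/3 + 12)*646 = 441 + (92/3)*646 = 441 + 59432/3 = 60755/3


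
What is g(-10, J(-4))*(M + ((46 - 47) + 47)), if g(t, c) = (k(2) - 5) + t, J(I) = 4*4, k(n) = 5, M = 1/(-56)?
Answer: -12875/28 ≈ -459.82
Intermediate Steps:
M = -1/56 ≈ -0.017857
J(I) = 16
g(t, c) = t (g(t, c) = (5 - 5) + t = 0 + t = t)
g(-10, J(-4))*(M + ((46 - 47) + 47)) = -10*(-1/56 + ((46 - 47) + 47)) = -10*(-1/56 + (-1 + 47)) = -10*(-1/56 + 46) = -10*2575/56 = -12875/28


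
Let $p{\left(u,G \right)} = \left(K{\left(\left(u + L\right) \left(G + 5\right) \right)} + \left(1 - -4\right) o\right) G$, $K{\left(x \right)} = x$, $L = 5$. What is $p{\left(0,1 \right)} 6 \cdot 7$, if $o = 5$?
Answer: $2310$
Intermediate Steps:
$p{\left(u,G \right)} = G \left(25 + \left(5 + G\right) \left(5 + u\right)\right)$ ($p{\left(u,G \right)} = \left(\left(u + 5\right) \left(G + 5\right) + \left(1 - -4\right) 5\right) G = \left(\left(5 + u\right) \left(5 + G\right) + \left(1 + 4\right) 5\right) G = \left(\left(5 + G\right) \left(5 + u\right) + 5 \cdot 5\right) G = \left(\left(5 + G\right) \left(5 + u\right) + 25\right) G = \left(25 + \left(5 + G\right) \left(5 + u\right)\right) G = G \left(25 + \left(5 + G\right) \left(5 + u\right)\right)$)
$p{\left(0,1 \right)} 6 \cdot 7 = 1 \left(50 + 5 \cdot 1 + 5 \cdot 0 + 1 \cdot 0\right) 6 \cdot 7 = 1 \left(50 + 5 + 0 + 0\right) 6 \cdot 7 = 1 \cdot 55 \cdot 6 \cdot 7 = 55 \cdot 6 \cdot 7 = 330 \cdot 7 = 2310$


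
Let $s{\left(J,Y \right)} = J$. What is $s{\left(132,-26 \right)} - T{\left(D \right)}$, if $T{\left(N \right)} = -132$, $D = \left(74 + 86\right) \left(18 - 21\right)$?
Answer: $264$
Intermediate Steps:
$D = -480$ ($D = 160 \left(-3\right) = -480$)
$s{\left(132,-26 \right)} - T{\left(D \right)} = 132 - -132 = 132 + 132 = 264$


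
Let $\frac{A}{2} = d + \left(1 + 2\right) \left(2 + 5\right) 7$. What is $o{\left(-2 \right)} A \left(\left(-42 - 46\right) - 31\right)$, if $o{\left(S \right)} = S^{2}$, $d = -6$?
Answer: $-134232$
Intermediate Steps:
$A = 282$ ($A = 2 \left(-6 + \left(1 + 2\right) \left(2 + 5\right) 7\right) = 2 \left(-6 + 3 \cdot 7 \cdot 7\right) = 2 \left(-6 + 21 \cdot 7\right) = 2 \left(-6 + 147\right) = 2 \cdot 141 = 282$)
$o{\left(-2 \right)} A \left(\left(-42 - 46\right) - 31\right) = \left(-2\right)^{2} \cdot 282 \left(\left(-42 - 46\right) - 31\right) = 4 \cdot 282 \left(\left(-42 - 46\right) - 31\right) = 1128 \left(\left(-42 - 46\right) - 31\right) = 1128 \left(-88 - 31\right) = 1128 \left(-119\right) = -134232$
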